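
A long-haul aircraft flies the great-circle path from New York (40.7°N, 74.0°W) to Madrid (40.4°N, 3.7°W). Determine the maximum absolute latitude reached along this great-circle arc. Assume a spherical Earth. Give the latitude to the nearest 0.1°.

The great circle lies in the plane with unit normal n̂ = (p₁ × p₂)/|p₁ × p₂|.
Here n̂_z ≈ +0.691; the vertex latitude is φ_max = arccos|n̂_z| ≈ 46.3°.

≈ 46.3°N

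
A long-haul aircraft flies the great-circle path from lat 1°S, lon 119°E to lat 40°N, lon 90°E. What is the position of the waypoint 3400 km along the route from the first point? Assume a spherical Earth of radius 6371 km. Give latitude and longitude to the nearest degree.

≈ lat 25°N, lon 103°E

Convert each endpoint to a unit vector on the sphere (x = cos φ cos λ, y = cos φ sin λ, z = sin φ).
The central angle between the endpoints is δ = arccos(p₁·p₂) ≈ 0.852 rad (48.8°). The total great-circle distance is δ·R ≈ 0.852 × 6371 ≈ 5426 km, so the target fraction is f = 3400/5426 ≈ 0.627.
Interpolate at f ≈ 0.627 with slerp weights a = sin((1−f)δ)/sin δ ≈ 0.416, b = sin(fδ)/sin δ ≈ 0.676.
p = a·p₁ + b·p₂ ≈ (-0.201, 0.881, 0.427); φ = arcsin(p_z) ≈ 25.30°, λ = atan2(p_y, p_x) ≈ 102.88°.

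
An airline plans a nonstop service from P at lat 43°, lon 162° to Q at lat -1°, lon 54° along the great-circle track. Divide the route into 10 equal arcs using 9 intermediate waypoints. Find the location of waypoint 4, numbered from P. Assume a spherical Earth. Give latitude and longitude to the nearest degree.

Convert each endpoint to a unit vector on the sphere (x = cos φ cos λ, y = cos φ sin λ, z = sin φ).
The central angle between the endpoints is δ = arccos(p₁·p₂) ≈ 1.811 rad (103.8°).
Interpolate at f = 4/10 with slerp weights a = sin((1−f)δ)/sin δ ≈ 0.911, b = sin(fδ)/sin δ ≈ 0.682.
p = a·p₁ + b·p₂ ≈ (-0.233, 0.758, 0.610); φ = arcsin(p_z) ≈ 37.56°, λ = atan2(p_y, p_x) ≈ 107.08°.

≈ lat 38°, lon 107°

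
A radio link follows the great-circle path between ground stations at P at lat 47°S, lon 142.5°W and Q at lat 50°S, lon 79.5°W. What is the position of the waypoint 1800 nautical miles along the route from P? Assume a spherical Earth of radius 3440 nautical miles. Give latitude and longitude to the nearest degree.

≈ lat 53°S, lon 96°W

Convert each endpoint to a unit vector on the sphere (x = cos φ cos λ, y = cos φ sin λ, z = sin φ).
The central angle between the endpoints is δ = arccos(p₁·p₂) ≈ 0.709 rad (40.6°). The total great-circle distance is δ·R ≈ 0.709 × 3440 ≈ 2438 nmi, so the target fraction is f = 1800/2438 ≈ 0.738.
Interpolate at f ≈ 0.738 with slerp weights a = sin((1−f)δ)/sin δ ≈ 0.283, b = sin(fδ)/sin δ ≈ 0.768.
p = a·p₁ + b·p₂ ≈ (-0.063, -0.603, -0.795); φ = arcsin(p_z) ≈ -52.69°, λ = atan2(p_y, p_x) ≈ -95.99°.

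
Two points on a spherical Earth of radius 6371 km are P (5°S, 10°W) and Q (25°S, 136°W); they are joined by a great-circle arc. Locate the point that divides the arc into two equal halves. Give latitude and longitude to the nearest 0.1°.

Convert each endpoint to a unit vector on the sphere (x = cos φ cos λ, y = cos φ sin λ, z = sin φ).
The central angle between the endpoints is δ = arccos(p₁·p₂) ≈ 2.087 rad (119.6°).
Interpolate at f = 1/2 with slerp weights a = sin((1−f)δ)/sin δ ≈ 0.994, b = sin(fδ)/sin δ ≈ 0.994.
p = a·p₁ + b·p₂ ≈ (0.327, -0.798, -0.507); φ = arcsin(p_z) ≈ -30.44°, λ = atan2(p_y, p_x) ≈ -67.70°.

≈ (30.4°S, 67.7°W)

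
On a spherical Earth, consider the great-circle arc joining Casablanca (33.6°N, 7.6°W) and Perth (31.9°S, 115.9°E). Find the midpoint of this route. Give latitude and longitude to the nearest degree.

≈ 2°N, 55°E

Convert each endpoint to a unit vector on the sphere (x = cos φ cos λ, y = cos φ sin λ, z = sin φ).
The central angle between the endpoints is δ = arccos(p₁·p₂) ≈ 2.322 rad (133.1°).
Interpolate at f = 1/2 with slerp weights a = sin((1−f)δ)/sin δ ≈ 1.255, b = sin(fδ)/sin δ ≈ 1.255.
p = a·p₁ + b·p₂ ≈ (0.571, 0.820, 0.031); φ = arcsin(p_z) ≈ 1.80°, λ = atan2(p_y, p_x) ≈ 55.17°.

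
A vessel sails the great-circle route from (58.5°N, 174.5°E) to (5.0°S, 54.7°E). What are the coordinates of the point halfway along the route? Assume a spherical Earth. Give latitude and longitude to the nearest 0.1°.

≈ (41.5°N, 86.3°E)

Write both endpoints as unit vectors p₁, p₂ with components (cos φ cos λ, cos φ sin λ, sin φ).
The central angle between the endpoints is δ = arccos(p₁·p₂) ≈ 1.910 rad (109.5°).
Interpolate at f = 1/2 with slerp weights a = sin((1−f)δ)/sin δ ≈ 0.866, b = sin(fδ)/sin δ ≈ 0.866.
p = a·p₁ + b·p₂ ≈ (0.048, 0.747, 0.663); φ = arcsin(p_z) ≈ 41.51°, λ = atan2(p_y, p_x) ≈ 86.32°.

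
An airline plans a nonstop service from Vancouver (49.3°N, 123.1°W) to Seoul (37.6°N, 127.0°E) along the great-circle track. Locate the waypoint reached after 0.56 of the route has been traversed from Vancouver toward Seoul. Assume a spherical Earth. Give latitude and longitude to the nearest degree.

≈ (57°N, 166°E)

Convert each endpoint to a unit vector on the sphere (x = cos φ cos λ, y = cos φ sin λ, z = sin φ).
The central angle between the endpoints is δ = arccos(p₁·p₂) ≈ 1.280 rad (73.3°).
Interpolate at f = 0.56 with slerp weights a = sin((1−f)δ)/sin δ ≈ 0.557, b = sin(fδ)/sin δ ≈ 0.686.
p = a·p₁ + b·p₂ ≈ (-0.525, 0.129, 0.841); φ = arcsin(p_z) ≈ 57.24°, λ = atan2(p_y, p_x) ≈ 166.16°.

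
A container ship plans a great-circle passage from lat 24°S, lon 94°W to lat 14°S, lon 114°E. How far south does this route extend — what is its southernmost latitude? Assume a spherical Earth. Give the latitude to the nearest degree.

The great circle lies in the plane with unit normal n̂ = (p₁ × p₂)/|p₁ × p₂|.
Here n̂_z ≈ -0.571; the vertex latitude is φ_max = arccos|n̂_z| ≈ 55.2°.

≈ 55°S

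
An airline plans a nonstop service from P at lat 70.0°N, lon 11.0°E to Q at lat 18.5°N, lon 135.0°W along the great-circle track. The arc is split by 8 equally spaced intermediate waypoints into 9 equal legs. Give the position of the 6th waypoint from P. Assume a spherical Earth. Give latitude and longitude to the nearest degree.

The haversine formula gives a central angle δ ≈ 1.542 rad (88.3°) between the endpoints.
Interpolate at f = 6/9 with slerp weights a = sin((1−f)δ)/sin δ ≈ 0.492, b = sin(fδ)/sin δ ≈ 0.856.
p = a·p₁ + b·p₂ ≈ (-0.409, -0.542, 0.734); φ = arcsin(p_z) ≈ 47.21°, λ = atan2(p_y, p_x) ≈ -127.04°.

≈ lat 47°N, lon 127°W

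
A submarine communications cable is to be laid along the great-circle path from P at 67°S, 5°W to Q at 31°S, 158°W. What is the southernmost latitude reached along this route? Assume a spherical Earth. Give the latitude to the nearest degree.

The great circle lies in the plane with unit normal n̂ = (p₁ × p₂)/|p₁ × p₂|.
Here n̂_z ≈ -0.154; the vertex latitude is φ_max = arccos|n̂_z| ≈ 81.1°.
Check via Clairaut: cos φ_max = |cos φ₁| · sin C = cos(67.0°)·sin(156.7°) ≈ 0.154, again giving ≈ 81.1°.

≈ 81°S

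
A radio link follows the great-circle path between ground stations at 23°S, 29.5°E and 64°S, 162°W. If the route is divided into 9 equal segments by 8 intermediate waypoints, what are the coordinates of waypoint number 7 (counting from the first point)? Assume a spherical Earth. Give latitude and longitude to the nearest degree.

≈ 83°S, 165°E

Write both endpoints as unit vectors p₁, p₂ with components (cos φ cos λ, cos φ sin λ, sin φ).
The central angle between the endpoints is δ = arccos(p₁·p₂) ≈ 1.615 rad (92.5°).
Interpolate at f = 7/9 with slerp weights a = sin((1−f)δ)/sin δ ≈ 0.352, b = sin(fδ)/sin δ ≈ 0.952.
p = a·p₁ + b·p₂ ≈ (-0.115, 0.030, -0.993); φ = arcsin(p_z) ≈ -83.16°, λ = atan2(p_y, p_x) ≈ 165.20°.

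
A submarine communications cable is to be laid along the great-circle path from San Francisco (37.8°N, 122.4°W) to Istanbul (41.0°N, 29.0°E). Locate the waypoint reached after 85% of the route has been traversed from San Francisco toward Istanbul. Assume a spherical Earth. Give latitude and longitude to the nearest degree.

≈ (54°N, 20°E)

Convert each endpoint to a unit vector on the sphere (x = cos φ cos λ, y = cos φ sin λ, z = sin φ).
The central angle between the endpoints is δ = arccos(p₁·p₂) ≈ 1.693 rad (97.0°).
Interpolate at f = 0.85 with slerp weights a = sin((1−f)δ)/sin δ ≈ 0.253, b = sin(fδ)/sin δ ≈ 0.999.
p = a·p₁ + b·p₂ ≈ (0.552, 0.197, 0.810); φ = arcsin(p_z) ≈ 54.12°, λ = atan2(p_y, p_x) ≈ 19.60°.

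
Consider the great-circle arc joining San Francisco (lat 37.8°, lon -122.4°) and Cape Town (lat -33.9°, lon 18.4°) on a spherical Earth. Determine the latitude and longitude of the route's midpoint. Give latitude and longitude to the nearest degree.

≈ lat 6°, lon -48°

Convert each endpoint to a unit vector on the sphere (x = cos φ cos λ, y = cos φ sin λ, z = sin φ).
The central angle between the endpoints is δ = arccos(p₁·p₂) ≈ 2.587 rad (148.2°).
Interpolate at f = 1/2 with slerp weights a = sin((1−f)δ)/sin δ ≈ 1.826, b = sin(fδ)/sin δ ≈ 1.826.
p = a·p₁ + b·p₂ ≈ (0.665, -0.740, 0.101); φ = arcsin(p_z) ≈ 5.78°, λ = atan2(p_y, p_x) ≈ -48.05°.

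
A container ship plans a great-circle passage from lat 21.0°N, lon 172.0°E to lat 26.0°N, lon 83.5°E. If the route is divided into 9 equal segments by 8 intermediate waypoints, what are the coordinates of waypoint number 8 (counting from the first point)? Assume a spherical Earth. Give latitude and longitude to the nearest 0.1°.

≈ lat 28.5°N, lon 93.1°E

Convert each endpoint to a unit vector on the sphere (x = cos φ cos λ, y = cos φ sin λ, z = sin φ).
The central angle between the endpoints is δ = arccos(p₁·p₂) ≈ 1.391 rad (79.7°).
Interpolate at f = 8/9 with slerp weights a = sin((1−f)δ)/sin δ ≈ 0.156, b = sin(fδ)/sin δ ≈ 0.960.
p = a·p₁ + b·p₂ ≈ (-0.047, 0.878, 0.477); φ = arcsin(p_z) ≈ 28.49°, λ = atan2(p_y, p_x) ≈ 93.06°.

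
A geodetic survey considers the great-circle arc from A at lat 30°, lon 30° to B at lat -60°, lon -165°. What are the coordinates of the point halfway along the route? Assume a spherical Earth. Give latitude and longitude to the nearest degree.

≈ lat -42°, lon 49°

Convert each endpoint to a unit vector on the sphere (x = cos φ cos λ, y = cos φ sin λ, z = sin φ).
The central angle between the endpoints is δ = arccos(p₁·p₂) ≈ 2.589 rad (148.4°).
Interpolate at f = 1/2 with slerp weights a = sin((1−f)δ)/sin δ ≈ 1.834, b = sin(fδ)/sin δ ≈ 1.834.
p = a·p₁ + b·p₂ ≈ (0.490, 0.557, -0.671); φ = arcsin(p_z) ≈ -42.15°, λ = atan2(p_y, p_x) ≈ 48.67°.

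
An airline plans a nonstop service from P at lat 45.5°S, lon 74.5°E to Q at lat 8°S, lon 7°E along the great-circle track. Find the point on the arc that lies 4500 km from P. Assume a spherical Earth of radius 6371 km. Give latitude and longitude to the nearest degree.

≈ lat 27°S, lon 29°E

Convert each endpoint to a unit vector on the sphere (x = cos φ cos λ, y = cos φ sin λ, z = sin φ).
The central angle between the endpoints is δ = arccos(p₁·p₂) ≈ 1.197 rad (68.6°). The total great-circle distance is δ·R ≈ 1.197 × 6371 ≈ 7628 km, so the target fraction is f = 4500/7628 ≈ 0.590.
Interpolate at f ≈ 0.590 with slerp weights a = sin((1−f)δ)/sin δ ≈ 0.506, b = sin(fδ)/sin δ ≈ 0.697.
p = a·p₁ + b·p₂ ≈ (0.780, 0.426, -0.458); φ = arcsin(p_z) ≈ -27.27°, λ = atan2(p_y, p_x) ≈ 28.65°.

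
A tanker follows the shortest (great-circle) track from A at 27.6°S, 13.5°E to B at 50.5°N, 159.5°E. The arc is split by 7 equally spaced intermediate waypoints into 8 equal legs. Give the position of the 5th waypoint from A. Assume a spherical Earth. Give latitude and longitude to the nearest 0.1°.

≈ 44.2°N, 74.8°E

From cos δ = sin φ₁ sin φ₂ + cos φ₁ cos φ₂ cos Δλ, the central angle is δ ≈ 2.541 rad (145.6°).
Interpolate at f = 5/8 with slerp weights a = sin((1−f)δ)/sin δ ≈ 1.441, b = sin(fδ)/sin δ ≈ 1.768.
p = a·p₁ + b·p₂ ≈ (0.189, 0.692, 0.697); φ = arcsin(p_z) ≈ 44.16°, λ = atan2(p_y, p_x) ≈ 74.76°.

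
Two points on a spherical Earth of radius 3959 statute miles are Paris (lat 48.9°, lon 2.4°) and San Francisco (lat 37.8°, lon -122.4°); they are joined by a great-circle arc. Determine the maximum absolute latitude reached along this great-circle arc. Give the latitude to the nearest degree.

≈ 64°

The great circle lies in the plane with unit normal n̂ = (p₁ × p₂)/|p₁ × p₂|.
Here n̂_z ≈ -0.432; the vertex latitude is φ_max = arccos|n̂_z| ≈ 64.4°.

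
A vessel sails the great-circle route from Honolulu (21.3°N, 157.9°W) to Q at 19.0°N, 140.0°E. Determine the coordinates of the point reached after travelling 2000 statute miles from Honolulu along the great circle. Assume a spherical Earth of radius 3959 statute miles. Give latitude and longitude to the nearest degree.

≈ 23°N, 171°E

Convert each endpoint to a unit vector on the sphere (x = cos φ cos λ, y = cos φ sin λ, z = sin φ).
The central angle between the endpoints is δ = arccos(p₁·p₂) ≈ 1.012 rad (58.0°). The total great-circle distance is δ·R ≈ 1.012 × 3959 ≈ 4005 mi, so the target fraction is f = 2000/4005 ≈ 0.499.
Interpolate at f ≈ 0.499 with slerp weights a = sin((1−f)δ)/sin δ ≈ 0.572, b = sin(fδ)/sin δ ≈ 0.571.
p = a·p₁ + b·p₂ ≈ (-0.907, 0.146, 0.394); φ = arcsin(p_z) ≈ 23.19°, λ = atan2(p_y, p_x) ≈ 170.84°.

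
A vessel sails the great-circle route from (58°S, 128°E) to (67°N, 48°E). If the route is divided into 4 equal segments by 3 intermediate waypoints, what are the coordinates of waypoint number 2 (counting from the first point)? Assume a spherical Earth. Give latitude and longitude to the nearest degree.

≈ (6°N, 95°E)

Convert each endpoint to a unit vector on the sphere (x = cos φ cos λ, y = cos φ sin λ, z = sin φ).
The central angle between the endpoints is δ = arccos(p₁·p₂) ≈ 2.411 rad (138.1°).
Interpolate at f = 2/4 with slerp weights a = sin((1−f)δ)/sin δ ≈ 1.399, b = sin(fδ)/sin δ ≈ 1.399.
p = a·p₁ + b·p₂ ≈ (-0.091, 0.991, 0.101); φ = arcsin(p_z) ≈ 5.82°, λ = atan2(p_y, p_x) ≈ 95.23°.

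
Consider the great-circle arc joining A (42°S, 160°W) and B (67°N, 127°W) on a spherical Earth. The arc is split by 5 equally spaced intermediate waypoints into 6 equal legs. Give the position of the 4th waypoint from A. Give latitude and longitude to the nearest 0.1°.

≈ (31.3°N, 145.0°W)

From cos δ = sin φ₁ sin φ₂ + cos φ₁ cos φ₂ cos Δλ, the central angle is δ ≈ 1.952 rad (111.9°).
Interpolate at f = 4/6 with slerp weights a = sin((1−f)δ)/sin δ ≈ 0.653, b = sin(fδ)/sin δ ≈ 1.039.
p = a·p₁ + b·p₂ ≈ (-0.700, -0.490, 0.519); φ = arcsin(p_z) ≈ 31.29°, λ = atan2(p_y, p_x) ≈ -145.01°.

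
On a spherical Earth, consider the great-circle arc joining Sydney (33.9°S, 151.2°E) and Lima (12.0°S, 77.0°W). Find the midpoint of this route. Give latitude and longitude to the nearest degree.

Convert each endpoint to a unit vector on the sphere (x = cos φ cos λ, y = cos φ sin λ, z = sin φ).
The central angle between the endpoints is δ = arccos(p₁·p₂) ≈ 2.010 rad (115.2°).
Interpolate at f = 1/2 with slerp weights a = sin((1−f)δ)/sin δ ≈ 0.933, b = sin(fδ)/sin δ ≈ 0.933.
p = a·p₁ + b·p₂ ≈ (-0.473, -0.516, -0.714); φ = arcsin(p_z) ≈ -45.57°, λ = atan2(p_y, p_x) ≈ -132.52°.

≈ (46°S, 133°W)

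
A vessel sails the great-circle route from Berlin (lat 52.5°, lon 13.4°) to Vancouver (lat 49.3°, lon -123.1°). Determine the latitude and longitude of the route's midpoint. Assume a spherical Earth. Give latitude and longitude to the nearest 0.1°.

Write both endpoints as unit vectors p₁, p₂ with components (cos φ cos λ, cos φ sin λ, sin φ).
The central angle between the endpoints is δ = arccos(p₁·p₂) ≈ 1.252 rad (71.7°).
Interpolate at f = 1/2 with slerp weights a = sin((1−f)δ)/sin δ ≈ 0.617, b = sin(fδ)/sin δ ≈ 0.617.
p = a·p₁ + b·p₂ ≈ (0.146, -0.250, 0.957); φ = arcsin(p_z) ≈ 73.18°, λ = atan2(p_y, p_x) ≈ -59.77°.

≈ lat 73.2°, lon -59.8°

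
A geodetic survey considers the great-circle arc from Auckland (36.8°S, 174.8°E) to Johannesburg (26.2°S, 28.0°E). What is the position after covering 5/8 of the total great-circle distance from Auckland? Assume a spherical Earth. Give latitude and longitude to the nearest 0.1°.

≈ 58.7°S, 64.2°E

Convert each endpoint to a unit vector on the sphere (x = cos φ cos λ, y = cos φ sin λ, z = sin φ).
The central angle between the endpoints is δ = arccos(p₁·p₂) ≈ 1.914 rad (109.7°).
Interpolate at f = 5/8 with slerp weights a = sin((1−f)δ)/sin δ ≈ 0.699, b = sin(fδ)/sin δ ≈ 0.988.
p = a·p₁ + b·p₂ ≈ (0.226, 0.467, -0.855); φ = arcsin(p_z) ≈ -58.74°, λ = atan2(p_y, p_x) ≈ 64.18°.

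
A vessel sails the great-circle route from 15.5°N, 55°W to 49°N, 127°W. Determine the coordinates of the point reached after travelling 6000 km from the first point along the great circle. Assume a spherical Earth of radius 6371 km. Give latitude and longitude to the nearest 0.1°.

≈ 46.8°N, 108.4°W

The haversine formula gives a central angle δ ≈ 1.162 rad (66.6°) between the endpoints. The total great-circle distance is δ·R ≈ 1.162 × 6371 ≈ 7406 km, so the target fraction is f = 6000/7406 ≈ 0.810.
Interpolate at f ≈ 0.810 with slerp weights a = sin((1−f)δ)/sin δ ≈ 0.239, b = sin(fδ)/sin δ ≈ 0.881.
p = a·p₁ + b·p₂ ≈ (-0.216, -0.650, 0.729); φ = arcsin(p_z) ≈ 46.77°, λ = atan2(p_y, p_x) ≈ -108.38°.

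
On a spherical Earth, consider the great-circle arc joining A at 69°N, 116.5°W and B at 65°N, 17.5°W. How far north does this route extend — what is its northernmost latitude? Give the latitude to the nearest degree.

The great circle lies in the plane with unit normal n̂ = (p₁ × p₂)/|p₁ × p₂|.
Here n̂_z ≈ +0.263; the vertex latitude is φ_max = arccos|n̂_z| ≈ 74.8°.
Check via Clairaut: cos φ_max = |cos φ₁| · sin C = cos(69.0°)·sin(47.2°) ≈ 0.263, again giving ≈ 74.8°.

≈ 75°N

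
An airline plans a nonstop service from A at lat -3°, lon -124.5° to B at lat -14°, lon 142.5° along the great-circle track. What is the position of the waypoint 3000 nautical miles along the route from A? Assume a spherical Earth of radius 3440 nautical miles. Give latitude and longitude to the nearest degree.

≈ lat -13°, lon -174°

Write both endpoints as unit vectors p₁, p₂ with components (cos φ cos λ, cos φ sin λ, sin φ).
The central angle between the endpoints is δ = arccos(p₁·p₂) ≈ 1.609 rad (92.2°). The total great-circle distance is δ·R ≈ 1.609 × 3440 ≈ 5534 nmi, so the target fraction is f = 3000/5534 ≈ 0.542.
Interpolate at f ≈ 0.542 with slerp weights a = sin((1−f)δ)/sin δ ≈ 0.672, b = sin(fδ)/sin δ ≈ 0.766.
p = a·p₁ + b·p₂ ≈ (-0.970, -0.101, -0.221); φ = arcsin(p_z) ≈ -12.74°, λ = atan2(p_y, p_x) ≈ -174.07°.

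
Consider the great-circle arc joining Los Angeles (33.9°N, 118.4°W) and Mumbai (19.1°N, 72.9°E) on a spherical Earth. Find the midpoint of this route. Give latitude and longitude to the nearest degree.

Convert each endpoint to a unit vector on the sphere (x = cos φ cos λ, y = cos φ sin λ, z = sin φ).
The central angle between the endpoints is δ = arccos(p₁·p₂) ≈ 2.198 rad (125.9°).
Interpolate at f = 1/2 with slerp weights a = sin((1−f)δ)/sin δ ≈ 1.100, b = sin(fδ)/sin δ ≈ 1.100.
p = a·p₁ + b·p₂ ≈ (-0.129, 0.190, 0.973); φ = arcsin(p_z) ≈ 76.72°, λ = atan2(p_y, p_x) ≈ 124.04°.

≈ 77°N, 124°E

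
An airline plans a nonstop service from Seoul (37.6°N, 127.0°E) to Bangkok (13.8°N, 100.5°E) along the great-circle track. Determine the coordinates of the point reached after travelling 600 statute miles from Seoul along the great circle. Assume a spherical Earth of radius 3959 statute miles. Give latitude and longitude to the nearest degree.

Convert each endpoint to a unit vector on the sphere (x = cos φ cos λ, y = cos φ sin λ, z = sin φ).
The central angle between the endpoints is δ = arccos(p₁·p₂) ≈ 0.584 rad (33.5°). The total great-circle distance is δ·R ≈ 0.584 × 3959 ≈ 2313 mi, so the target fraction is f = 600/2313 ≈ 0.259.
Interpolate at f ≈ 0.259 with slerp weights a = sin((1−f)δ)/sin δ ≈ 0.760, b = sin(fδ)/sin δ ≈ 0.274.
p = a·p₁ + b·p₂ ≈ (-0.411, 0.742, 0.529); φ = arcsin(p_z) ≈ 31.95°, λ = atan2(p_y, p_x) ≈ 118.97°.

≈ 32°N, 119°E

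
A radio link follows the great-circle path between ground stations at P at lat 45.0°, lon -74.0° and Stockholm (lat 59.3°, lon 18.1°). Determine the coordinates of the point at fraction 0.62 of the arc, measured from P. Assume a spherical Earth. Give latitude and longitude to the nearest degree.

The haversine formula gives a central angle δ ≈ 0.934 rad (53.5°) between the endpoints.
Interpolate at f = 0.62 with slerp weights a = sin((1−f)δ)/sin δ ≈ 0.432, b = sin(fδ)/sin δ ≈ 0.681.
p = a·p₁ + b·p₂ ≈ (0.415, -0.186, 0.891); φ = arcsin(p_z) ≈ 62.98°, λ = atan2(p_y, p_x) ≈ -24.14°.

≈ lat 63°, lon -24°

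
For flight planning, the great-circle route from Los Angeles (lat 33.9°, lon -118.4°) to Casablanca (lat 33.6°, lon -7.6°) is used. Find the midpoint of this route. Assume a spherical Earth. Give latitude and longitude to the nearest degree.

≈ lat 50°, lon -63°

Write both endpoints as unit vectors p₁, p₂ with components (cos φ cos λ, cos φ sin λ, sin φ).
The central angle between the endpoints is δ = arccos(p₁·p₂) ≈ 1.508 rad (86.4°).
Interpolate at f = 1/2 with slerp weights a = sin((1−f)δ)/sin δ ≈ 0.686, b = sin(fδ)/sin δ ≈ 0.686.
p = a·p₁ + b·p₂ ≈ (0.295, -0.576, 0.762); φ = arcsin(p_z) ≈ 49.64°, λ = atan2(p_y, p_x) ≈ -62.85°.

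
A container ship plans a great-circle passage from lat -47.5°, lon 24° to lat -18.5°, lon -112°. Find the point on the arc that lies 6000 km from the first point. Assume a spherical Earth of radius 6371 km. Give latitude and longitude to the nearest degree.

Write both endpoints as unit vectors p₁, p₂ with components (cos φ cos λ, cos φ sin λ, sin φ).
The central angle between the endpoints is δ = arccos(p₁·p₂) ≈ 1.800 rad (103.1°). The total great-circle distance is δ·R ≈ 1.800 × 6371 ≈ 11466 km, so the target fraction is f = 6000/11466 ≈ 0.523.
Interpolate at f ≈ 0.523 with slerp weights a = sin((1−f)δ)/sin δ ≈ 0.777, b = sin(fδ)/sin δ ≈ 0.830.
p = a·p₁ + b·p₂ ≈ (0.184, -0.517, -0.836); φ = arcsin(p_z) ≈ -56.73°, λ = atan2(p_y, p_x) ≈ -70.35°.

≈ lat -57°, lon -70°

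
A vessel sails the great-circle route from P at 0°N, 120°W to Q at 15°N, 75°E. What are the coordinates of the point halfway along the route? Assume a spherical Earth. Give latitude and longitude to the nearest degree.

≈ 45°N, 165°E

Write both endpoints as unit vectors p₁, p₂ with components (cos φ cos λ, cos φ sin λ, sin φ).
The central angle between the endpoints is δ = arccos(p₁·p₂) ≈ 2.773 rad (158.9°).
Interpolate at f = 1/2 with slerp weights a = sin((1−f)δ)/sin δ ≈ 2.732, b = sin(fδ)/sin δ ≈ 2.732.
p = a·p₁ + b·p₂ ≈ (-0.683, 0.183, 0.707); φ = arcsin(p_z) ≈ 45.00°, λ = atan2(p_y, p_x) ≈ 165.00°.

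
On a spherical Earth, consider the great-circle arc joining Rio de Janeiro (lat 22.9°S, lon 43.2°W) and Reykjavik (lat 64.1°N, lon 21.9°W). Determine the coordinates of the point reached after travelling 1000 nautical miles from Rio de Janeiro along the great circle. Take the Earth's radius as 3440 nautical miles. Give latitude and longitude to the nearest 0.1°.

≈ lat 6.4°S, lon 40.6°W

Convert each endpoint to a unit vector on the sphere (x = cos φ cos λ, y = cos φ sin λ, z = sin φ).
The central angle between the endpoints is δ = arccos(p₁·p₂) ≈ 1.546 rad (88.6°). The total great-circle distance is δ·R ≈ 1.546 × 3440 ≈ 5318 nmi, so the target fraction is f = 1000/5318 ≈ 0.188.
Interpolate at f ≈ 0.188 with slerp weights a = sin((1−f)δ)/sin δ ≈ 0.951, b = sin(fδ)/sin δ ≈ 0.287.
p = a·p₁ + b·p₂ ≈ (0.755, -0.646, -0.112); φ = arcsin(p_z) ≈ -6.44°, λ = atan2(p_y, p_x) ≈ -40.58°.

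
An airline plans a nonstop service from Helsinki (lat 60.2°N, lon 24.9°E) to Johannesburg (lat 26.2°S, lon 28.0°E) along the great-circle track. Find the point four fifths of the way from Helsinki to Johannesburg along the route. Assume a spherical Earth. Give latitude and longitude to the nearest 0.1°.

Write both endpoints as unit vectors p₁, p₂ with components (cos φ cos λ, cos φ sin λ, sin φ).
The central angle between the endpoints is δ = arccos(p₁·p₂) ≈ 1.509 rad (86.4°).
Interpolate at f = 4/5 with slerp weights a = sin((1−f)δ)/sin δ ≈ 0.298, b = sin(fδ)/sin δ ≈ 0.936.
p = a·p₁ + b·p₂ ≈ (0.876, 0.457, -0.155); φ = arcsin(p_z) ≈ -8.92°, λ = atan2(p_y, p_x) ≈ 27.54°.

≈ lat 8.9°S, lon 27.5°E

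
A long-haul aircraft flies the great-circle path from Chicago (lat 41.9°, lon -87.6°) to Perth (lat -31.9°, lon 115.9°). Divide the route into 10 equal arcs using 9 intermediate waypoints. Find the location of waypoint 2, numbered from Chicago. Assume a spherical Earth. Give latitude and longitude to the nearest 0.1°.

≈ lat 44.8°, lon -131.6°

Convert each endpoint to a unit vector on the sphere (x = cos φ cos λ, y = cos φ sin λ, z = sin φ).
The central angle between the endpoints is δ = arccos(p₁·p₂) ≈ 2.772 rad (158.8°).
Interpolate at f = 2/10 with slerp weights a = sin((1−f)δ)/sin δ ≈ 2.208, b = sin(fδ)/sin δ ≈ 1.456.
p = a·p₁ + b·p₂ ≈ (-0.471, -0.530, 0.705); φ = arcsin(p_z) ≈ 44.84°, λ = atan2(p_y, p_x) ≈ -131.65°.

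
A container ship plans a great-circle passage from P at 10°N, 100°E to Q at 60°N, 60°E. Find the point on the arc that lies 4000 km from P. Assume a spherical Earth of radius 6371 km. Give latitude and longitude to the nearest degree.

From cos δ = sin φ₁ sin φ₂ + cos φ₁ cos φ₂ cos Δλ, the central angle is δ ≈ 1.015 rad (58.2°). The total great-circle distance is δ·R ≈ 1.015 × 6371 ≈ 6467 km, so the target fraction is f = 4000/6467 ≈ 0.619.
Interpolate at f ≈ 0.619 with slerp weights a = sin((1−f)δ)/sin δ ≈ 0.444, b = sin(fδ)/sin δ ≈ 0.691.
p = a·p₁ + b·p₂ ≈ (0.097, 0.730, 0.676); φ = arcsin(p_z) ≈ 42.53°, λ = atan2(p_y, p_x) ≈ 82.45°.

≈ 43°N, 82°E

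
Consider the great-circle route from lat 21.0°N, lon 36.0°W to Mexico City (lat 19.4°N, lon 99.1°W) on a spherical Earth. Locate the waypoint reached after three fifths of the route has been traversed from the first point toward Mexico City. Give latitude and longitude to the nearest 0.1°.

The haversine formula gives a central angle δ ≈ 1.027 rad (58.8°) between the endpoints.
Interpolate at f = 3/5 with slerp weights a = sin((1−f)δ)/sin δ ≈ 0.467, b = sin(fδ)/sin δ ≈ 0.675.
p = a·p₁ + b·p₂ ≈ (0.252, -0.885, 0.392); φ = arcsin(p_z) ≈ 23.05°, λ = atan2(p_y, p_x) ≈ -74.12°.

≈ lat 23.1°N, lon 74.1°W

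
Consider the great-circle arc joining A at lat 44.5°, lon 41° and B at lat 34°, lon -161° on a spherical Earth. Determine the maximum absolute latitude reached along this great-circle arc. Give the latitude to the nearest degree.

≈ 77°

The great circle lies in the plane with unit normal n̂ = (p₁ × p₂)/|p₁ × p₂|.
Here n̂_z ≈ +0.224; the vertex latitude is φ_max = arccos|n̂_z| ≈ 77.0°.
Check via Clairaut: cos φ_max = |cos φ₁| · sin C = cos(44.5°)·sin(18.3°) ≈ 0.224, again giving ≈ 77.0°.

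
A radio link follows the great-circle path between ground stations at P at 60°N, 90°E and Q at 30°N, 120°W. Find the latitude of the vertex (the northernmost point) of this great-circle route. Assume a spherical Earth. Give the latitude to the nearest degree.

The great circle lies in the plane with unit normal n̂ = (p₁ × p₂)/|p₁ × p₂|.
Here n̂_z ≈ +0.217; the vertex latitude is φ_max = arccos|n̂_z| ≈ 77.5°.
Check via Clairaut: cos φ_max = |cos φ₁| · sin C = cos(60.0°)·sin(25.7°) ≈ 0.217, again giving ≈ 77.5°.

≈ 77°N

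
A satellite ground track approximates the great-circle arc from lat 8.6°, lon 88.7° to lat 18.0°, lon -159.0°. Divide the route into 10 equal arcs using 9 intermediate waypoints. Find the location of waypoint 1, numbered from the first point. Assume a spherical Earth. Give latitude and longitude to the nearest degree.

From cos δ = sin φ₁ sin φ₂ + cos φ₁ cos φ₂ cos Δλ, the central angle is δ ≈ 1.887 rad (108.1°).
Interpolate at f = 1/10 with slerp weights a = sin((1−f)δ)/sin δ ≈ 1.044, b = sin(fδ)/sin δ ≈ 0.197.
p = a·p₁ + b·p₂ ≈ (-0.152, 0.964, 0.217); φ = arcsin(p_z) ≈ 12.53°, λ = atan2(p_y, p_x) ≈ 98.94°.

≈ lat 13°, lon 99°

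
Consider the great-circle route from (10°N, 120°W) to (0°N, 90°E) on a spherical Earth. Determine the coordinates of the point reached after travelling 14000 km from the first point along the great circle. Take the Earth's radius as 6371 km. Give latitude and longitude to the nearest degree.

Write both endpoints as unit vectors p₁, p₂ with components (cos φ cos λ, cos φ sin λ, sin φ).
The central angle between the endpoints is δ = arccos(p₁·p₂) ≈ 2.592 rad (148.5°). The total great-circle distance is δ·R ≈ 2.592 × 6371 ≈ 16515 km, so the target fraction is f = 14000/16515 ≈ 0.848.
Interpolate at f ≈ 0.848 with slerp weights a = sin((1−f)δ)/sin δ ≈ 0.737, b = sin(fδ)/sin δ ≈ 1.551.
p = a·p₁ + b·p₂ ≈ (-0.363, 0.923, 0.128); φ = arcsin(p_z) ≈ 7.35°, λ = atan2(p_y, p_x) ≈ 111.45°.

≈ (7°N, 111°E)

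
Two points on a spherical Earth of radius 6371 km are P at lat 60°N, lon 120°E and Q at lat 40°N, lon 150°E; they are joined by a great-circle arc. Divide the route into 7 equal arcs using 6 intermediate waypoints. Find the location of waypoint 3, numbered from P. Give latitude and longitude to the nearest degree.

The haversine formula gives a central angle δ ≈ 0.477 rad (27.3°) between the endpoints.
Interpolate at f = 3/7 with slerp weights a = sin((1−f)δ)/sin δ ≈ 0.586, b = sin(fδ)/sin δ ≈ 0.442.
p = a·p₁ + b·p₂ ≈ (-0.440, 0.423, 0.792); φ = arcsin(p_z) ≈ 52.38°, λ = atan2(p_y, p_x) ≈ 136.11°.

≈ lat 52°N, lon 136°E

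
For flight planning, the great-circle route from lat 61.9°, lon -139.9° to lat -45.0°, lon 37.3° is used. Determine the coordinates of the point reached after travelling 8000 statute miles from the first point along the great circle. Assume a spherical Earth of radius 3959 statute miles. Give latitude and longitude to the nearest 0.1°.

The haversine formula gives a central angle δ ≈ 2.845 rad (163.0°) between the endpoints. The total great-circle distance is δ·R ≈ 2.845 × 3959 ≈ 11264 mi, so the target fraction is f = 8000/11264 ≈ 0.710.
Interpolate at f ≈ 0.710 with slerp weights a = sin((1−f)δ)/sin δ ≈ 2.514, b = sin(fδ)/sin δ ≈ 3.084.
p = a·p₁ + b·p₂ ≈ (0.829, 0.559, 0.038); φ = arcsin(p_z) ≈ 2.15°, λ = atan2(p_y, p_x) ≈ 33.98°.

≈ lat 2.2°, lon 34.0°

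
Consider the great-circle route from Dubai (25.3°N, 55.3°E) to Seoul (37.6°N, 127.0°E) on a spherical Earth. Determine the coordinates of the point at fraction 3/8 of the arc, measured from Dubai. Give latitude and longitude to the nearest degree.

≈ 35°N, 79°E

From cos δ = sin φ₁ sin φ₂ + cos φ₁ cos φ₂ cos Δλ, the central angle is δ ≈ 1.064 rad (60.9°).
Interpolate at f = 3/8 with slerp weights a = sin((1−f)δ)/sin δ ≈ 0.706, b = sin(fδ)/sin δ ≈ 0.444.
p = a·p₁ + b·p₂ ≈ (0.151, 0.806, 0.573); φ = arcsin(p_z) ≈ 34.94°, λ = atan2(p_y, p_x) ≈ 79.36°.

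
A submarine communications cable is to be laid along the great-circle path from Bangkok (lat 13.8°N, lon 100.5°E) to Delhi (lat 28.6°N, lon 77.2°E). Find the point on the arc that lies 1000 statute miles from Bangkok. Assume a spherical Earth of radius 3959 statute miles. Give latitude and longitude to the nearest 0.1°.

From cos δ = sin φ₁ sin φ₂ + cos φ₁ cos φ₂ cos Δλ, the central angle is δ ≈ 0.457 rad (26.2°). The total great-circle distance is δ·R ≈ 0.457 × 3959 ≈ 1810 mi, so the target fraction is f = 1000/1810 ≈ 0.552.
Interpolate at f ≈ 0.552 with slerp weights a = sin((1−f)δ)/sin δ ≈ 0.460, b = sin(fδ)/sin δ ≈ 0.566.
p = a·p₁ + b·p₂ ≈ (0.029, 0.924, 0.381); φ = arcsin(p_z) ≈ 22.38°, λ = atan2(p_y, p_x) ≈ 88.22°.

≈ lat 22.4°N, lon 88.2°E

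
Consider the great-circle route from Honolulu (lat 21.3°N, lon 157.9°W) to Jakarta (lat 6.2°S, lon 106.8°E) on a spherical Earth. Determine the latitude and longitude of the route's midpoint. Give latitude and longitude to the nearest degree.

Write both endpoints as unit vectors p₁, p₂ with components (cos φ cos λ, cos φ sin λ, sin φ).
The central angle between the endpoints is δ = arccos(p₁·p₂) ≈ 1.696 rad (97.2°).
Interpolate at f = 1/2 with slerp weights a = sin((1−f)δ)/sin δ ≈ 0.756, b = sin(fδ)/sin δ ≈ 0.756.
p = a·p₁ + b·p₂ ≈ (-0.870, 0.454, 0.193); φ = arcsin(p_z) ≈ 11.12°, λ = atan2(p_y, p_x) ≈ 152.41°.

≈ lat 11°N, lon 152°E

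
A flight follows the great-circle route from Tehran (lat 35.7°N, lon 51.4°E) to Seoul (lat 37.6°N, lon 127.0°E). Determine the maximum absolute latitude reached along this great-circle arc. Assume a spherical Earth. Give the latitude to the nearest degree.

The great circle lies in the plane with unit normal n̂ = (p₁ × p₂)/|p₁ × p₂|.
Here n̂_z ≈ +0.728; the vertex latitude is φ_max = arccos|n̂_z| ≈ 43.3°.
Check via Clairaut: cos φ_max = |cos φ₁| · sin C = cos(35.7°)·sin(63.6°) ≈ 0.728, again giving ≈ 43.3°.

≈ 43°N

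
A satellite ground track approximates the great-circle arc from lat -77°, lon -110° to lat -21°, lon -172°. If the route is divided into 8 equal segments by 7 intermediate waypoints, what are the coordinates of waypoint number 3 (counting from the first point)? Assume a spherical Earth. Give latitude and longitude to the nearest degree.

Convert each endpoint to a unit vector on the sphere (x = cos φ cos λ, y = cos φ sin λ, z = sin φ).
The central angle between the endpoints is δ = arccos(p₁·p₂) ≈ 1.107 rad (63.4°).
Interpolate at f = 3/8 with slerp weights a = sin((1−f)δ)/sin δ ≈ 0.713, b = sin(fδ)/sin δ ≈ 0.451.
p = a·p₁ + b·p₂ ≈ (-0.472, -0.209, -0.857); φ = arcsin(p_z) ≈ -58.93°, λ = atan2(p_y, p_x) ≈ -156.07°.

≈ lat -59°, lon -156°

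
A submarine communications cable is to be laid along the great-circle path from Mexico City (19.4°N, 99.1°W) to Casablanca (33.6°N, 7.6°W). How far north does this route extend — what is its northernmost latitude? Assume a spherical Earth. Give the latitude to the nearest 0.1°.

≈ 37.2°N

The great circle lies in the plane with unit normal n̂ = (p₁ × p₂)/|p₁ × p₂|.
Here n̂_z ≈ +0.796; the vertex latitude is φ_max = arccos|n̂_z| ≈ 37.2°.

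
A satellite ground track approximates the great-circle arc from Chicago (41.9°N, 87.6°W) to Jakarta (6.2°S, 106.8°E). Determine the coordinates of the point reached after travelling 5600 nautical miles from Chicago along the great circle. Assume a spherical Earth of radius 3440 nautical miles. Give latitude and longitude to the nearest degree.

The haversine formula gives a central angle δ ≈ 2.480 rad (142.1°) between the endpoints. The total great-circle distance is δ·R ≈ 2.480 × 3440 ≈ 8530 nmi, so the target fraction is f = 5600/8530 ≈ 0.656.
Interpolate at f ≈ 0.656 with slerp weights a = sin((1−f)δ)/sin δ ≈ 1.224, b = sin(fδ)/sin δ ≈ 1.624.
p = a·p₁ + b·p₂ ≈ (-0.429, 0.636, 0.642); φ = arcsin(p_z) ≈ 39.96°, λ = atan2(p_y, p_x) ≈ 124.00°.

≈ 40°N, 124°E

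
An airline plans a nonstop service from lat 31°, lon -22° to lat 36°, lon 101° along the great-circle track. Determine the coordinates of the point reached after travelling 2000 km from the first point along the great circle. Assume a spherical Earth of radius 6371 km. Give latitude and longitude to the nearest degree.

≈ lat 43°, lon -5°

Convert each endpoint to a unit vector on the sphere (x = cos φ cos λ, y = cos φ sin λ, z = sin φ).
The central angle between the endpoints is δ = arccos(p₁·p₂) ≈ 1.646 rad (94.3°). The total great-circle distance is δ·R ≈ 1.646 × 6371 ≈ 10486 km, so the target fraction is f = 2000/10486 ≈ 0.191.
Interpolate at f ≈ 0.191 with slerp weights a = sin((1−f)δ)/sin δ ≈ 0.974, b = sin(fδ)/sin δ ≈ 0.310.
p = a·p₁ + b·p₂ ≈ (0.727, -0.067, 0.684); φ = arcsin(p_z) ≈ 43.14°, λ = atan2(p_y, p_x) ≈ -5.26°.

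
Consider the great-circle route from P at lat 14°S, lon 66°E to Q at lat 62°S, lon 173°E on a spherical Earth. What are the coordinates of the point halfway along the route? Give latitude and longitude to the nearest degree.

≈ lat 50°S, lon 94°E

Write both endpoints as unit vectors p₁, p₂ with components (cos φ cos λ, cos φ sin λ, sin φ).
The central angle between the endpoints is δ = arccos(p₁·p₂) ≈ 1.490 rad (85.4°).
Interpolate at f = 1/2 with slerp weights a = sin((1−f)δ)/sin δ ≈ 0.680, b = sin(fδ)/sin δ ≈ 0.680.
p = a·p₁ + b·p₂ ≈ (-0.049, 0.642, -0.765); φ = arcsin(p_z) ≈ -49.93°, λ = atan2(p_y, p_x) ≈ 94.32°.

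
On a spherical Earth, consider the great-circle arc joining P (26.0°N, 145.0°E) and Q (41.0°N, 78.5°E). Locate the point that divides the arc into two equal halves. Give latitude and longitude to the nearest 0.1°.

Convert each endpoint to a unit vector on the sphere (x = cos φ cos λ, y = cos φ sin λ, z = sin φ).
The central angle between the endpoints is δ = arccos(p₁·p₂) ≈ 0.979 rad (56.1°).
Interpolate at f = 1/2 with slerp weights a = sin((1−f)δ)/sin δ ≈ 0.566, b = sin(fδ)/sin δ ≈ 0.566.
p = a·p₁ + b·p₂ ≈ (-0.332, 0.711, 0.620); φ = arcsin(p_z) ≈ 38.31°, λ = atan2(p_y, p_x) ≈ 115.02°.

≈ (38.3°N, 115.0°E)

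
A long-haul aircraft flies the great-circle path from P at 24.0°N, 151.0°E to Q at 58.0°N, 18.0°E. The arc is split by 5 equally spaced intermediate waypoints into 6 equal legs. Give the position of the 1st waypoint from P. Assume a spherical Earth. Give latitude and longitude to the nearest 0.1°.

≈ 37.5°N, 143.8°E

Write both endpoints as unit vectors p₁, p₂ with components (cos φ cos λ, cos φ sin λ, sin φ).
The central angle between the endpoints is δ = arccos(p₁·p₂) ≈ 1.556 rad (89.2°).
Interpolate at f = 1/6 with slerp weights a = sin((1−f)δ)/sin δ ≈ 0.963, b = sin(fδ)/sin δ ≈ 0.256.
p = a·p₁ + b·p₂ ≈ (-0.640, 0.468, 0.609); φ = arcsin(p_z) ≈ 37.52°, λ = atan2(p_y, p_x) ≈ 143.80°.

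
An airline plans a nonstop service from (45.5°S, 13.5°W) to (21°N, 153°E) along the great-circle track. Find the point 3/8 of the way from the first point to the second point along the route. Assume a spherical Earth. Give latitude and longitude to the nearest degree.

From cos δ = sin φ₁ sin φ₂ + cos φ₁ cos φ₂ cos Δλ, the central angle is δ ≈ 2.672 rad (153.1°).
Interpolate at f = 3/8 with slerp weights a = sin((1−f)δ)/sin δ ≈ 2.200, b = sin(fδ)/sin δ ≈ 1.863.
p = a·p₁ + b·p₂ ≈ (-0.050, 0.430, -0.902); φ = arcsin(p_z) ≈ -64.37°, λ = atan2(p_y, p_x) ≈ 96.67°.

≈ (64°S, 97°E)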